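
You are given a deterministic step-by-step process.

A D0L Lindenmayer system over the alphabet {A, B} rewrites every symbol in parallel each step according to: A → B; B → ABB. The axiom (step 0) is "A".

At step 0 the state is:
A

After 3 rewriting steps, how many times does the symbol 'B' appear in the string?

5

t=0: A
t=1: B
t=2: ABB
t=3: BABBABB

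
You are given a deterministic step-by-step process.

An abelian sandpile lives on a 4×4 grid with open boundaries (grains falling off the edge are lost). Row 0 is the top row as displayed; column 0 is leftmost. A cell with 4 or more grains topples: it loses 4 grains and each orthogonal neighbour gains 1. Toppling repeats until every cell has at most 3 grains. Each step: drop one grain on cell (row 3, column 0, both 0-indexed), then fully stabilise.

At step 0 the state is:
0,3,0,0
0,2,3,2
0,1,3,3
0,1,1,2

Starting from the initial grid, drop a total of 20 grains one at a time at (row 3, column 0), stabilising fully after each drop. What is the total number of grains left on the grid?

[0] 0,3,0,0
0,2,3,2
0,1,3,3
0,1,1,2
[1] 0,3,0,0
0,2,3,2
0,1,3,3
1,1,1,2
[2] 0,3,0,0
0,2,3,2
0,1,3,3
2,1,1,2
[3] 0,3,0,0
0,2,3,2
0,1,3,3
3,1,1,2
[4] 0,3,0,0
0,2,3,2
1,1,3,3
0,2,1,2
[5] 0,3,0,0
0,2,3,2
1,1,3,3
1,2,1,2
[6] 0,3,0,0
0,2,3,2
1,1,3,3
2,2,1,2
[7] 0,3,0,0
0,2,3,2
1,1,3,3
3,2,1,2
[8] 0,3,0,0
0,2,3,2
2,1,3,3
0,3,1,2
[9] 0,3,0,0
0,2,3,2
2,1,3,3
1,3,1,2
[10] 0,3,0,0
0,2,3,2
2,1,3,3
2,3,1,2
[11] 0,3,0,0
0,2,3,2
2,1,3,3
3,3,1,2
[12] 0,3,0,0
0,2,3,2
3,2,3,3
1,0,2,2
[13] 0,3,0,0
0,2,3,2
3,2,3,3
2,0,2,2
[14] 0,3,0,0
0,2,3,2
3,2,3,3
3,0,2,2
[15] 0,3,0,0
1,2,3,2
0,3,3,3
1,1,2,2
[16] 0,3,0,0
1,2,3,2
0,3,3,3
2,1,2,2
[17] 0,3,0,0
1,2,3,2
0,3,3,3
3,1,2,2
[18] 0,3,0,0
1,2,3,2
1,3,3,3
0,2,2,2
[19] 0,3,0,0
1,2,3,2
1,3,3,3
1,2,2,2
[20] 0,3,0,0
1,2,3,2
1,3,3,3
2,2,2,2

29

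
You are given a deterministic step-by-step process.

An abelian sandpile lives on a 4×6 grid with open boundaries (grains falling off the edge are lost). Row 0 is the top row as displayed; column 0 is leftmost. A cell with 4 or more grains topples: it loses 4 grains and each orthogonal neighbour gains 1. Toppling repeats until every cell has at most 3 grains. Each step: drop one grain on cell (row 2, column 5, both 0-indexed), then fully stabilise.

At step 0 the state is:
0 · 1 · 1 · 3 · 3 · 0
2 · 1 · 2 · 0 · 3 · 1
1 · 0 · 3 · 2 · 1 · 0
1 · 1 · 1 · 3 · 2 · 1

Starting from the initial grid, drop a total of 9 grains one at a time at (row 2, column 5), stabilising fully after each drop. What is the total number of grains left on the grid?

step 0: 0 · 1 · 1 · 3 · 3 · 0
2 · 1 · 2 · 0 · 3 · 1
1 · 0 · 3 · 2 · 1 · 0
1 · 1 · 1 · 3 · 2 · 1
step 1: 0 · 1 · 1 · 3 · 3 · 0
2 · 1 · 2 · 0 · 3 · 1
1 · 0 · 3 · 2 · 1 · 1
1 · 1 · 1 · 3 · 2 · 1
step 2: 0 · 1 · 1 · 3 · 3 · 0
2 · 1 · 2 · 0 · 3 · 1
1 · 0 · 3 · 2 · 1 · 2
1 · 1 · 1 · 3 · 2 · 1
step 3: 0 · 1 · 1 · 3 · 3 · 0
2 · 1 · 2 · 0 · 3 · 1
1 · 0 · 3 · 2 · 1 · 3
1 · 1 · 1 · 3 · 2 · 1
step 4: 0 · 1 · 1 · 3 · 3 · 0
2 · 1 · 2 · 0 · 3 · 2
1 · 0 · 3 · 2 · 2 · 0
1 · 1 · 1 · 3 · 2 · 2
step 5: 0 · 1 · 1 · 3 · 3 · 0
2 · 1 · 2 · 0 · 3 · 2
1 · 0 · 3 · 2 · 2 · 1
1 · 1 · 1 · 3 · 2 · 2
step 6: 0 · 1 · 1 · 3 · 3 · 0
2 · 1 · 2 · 0 · 3 · 2
1 · 0 · 3 · 2 · 2 · 2
1 · 1 · 1 · 3 · 2 · 2
step 7: 0 · 1 · 1 · 3 · 3 · 0
2 · 1 · 2 · 0 · 3 · 2
1 · 0 · 3 · 2 · 2 · 3
1 · 1 · 1 · 3 · 2 · 2
step 8: 0 · 1 · 1 · 3 · 3 · 0
2 · 1 · 2 · 0 · 3 · 3
1 · 0 · 3 · 2 · 3 · 0
1 · 1 · 1 · 3 · 2 · 3
step 9: 0 · 1 · 1 · 3 · 3 · 0
2 · 1 · 2 · 0 · 3 · 3
1 · 0 · 3 · 2 · 3 · 1
1 · 1 · 1 · 3 · 2 · 3

40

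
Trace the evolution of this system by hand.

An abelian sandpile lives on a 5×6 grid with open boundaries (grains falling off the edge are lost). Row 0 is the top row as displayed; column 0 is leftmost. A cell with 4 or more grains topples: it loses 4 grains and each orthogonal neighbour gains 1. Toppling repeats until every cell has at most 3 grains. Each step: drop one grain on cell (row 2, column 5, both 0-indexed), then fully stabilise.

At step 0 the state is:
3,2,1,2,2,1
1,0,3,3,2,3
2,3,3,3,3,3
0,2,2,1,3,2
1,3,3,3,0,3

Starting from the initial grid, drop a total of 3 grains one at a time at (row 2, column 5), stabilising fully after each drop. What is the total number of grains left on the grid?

60

gen 0: 3,2,1,2,2,1
1,0,3,3,2,3
2,3,3,3,3,3
0,2,2,1,3,2
1,3,3,3,0,3
gen 1: 3,2,2,3,3,2
1,2,1,2,1,1
3,0,2,2,3,3
0,3,3,3,1,1
1,3,3,3,2,0
gen 2: 3,2,2,3,3,2
1,2,1,2,2,2
3,0,2,3,0,1
0,3,3,3,2,2
1,3,3,3,2,0
gen 3: 3,2,2,3,3,2
1,2,1,2,2,2
3,0,2,3,0,2
0,3,3,3,2,2
1,3,3,3,2,0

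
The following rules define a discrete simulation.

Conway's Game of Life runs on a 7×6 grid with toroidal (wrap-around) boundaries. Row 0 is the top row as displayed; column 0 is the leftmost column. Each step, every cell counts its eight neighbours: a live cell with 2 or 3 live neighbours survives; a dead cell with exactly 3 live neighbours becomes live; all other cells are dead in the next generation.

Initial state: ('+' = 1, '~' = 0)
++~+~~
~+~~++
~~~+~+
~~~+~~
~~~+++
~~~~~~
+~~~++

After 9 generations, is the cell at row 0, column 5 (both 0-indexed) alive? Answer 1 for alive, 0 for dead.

gen 0: ++~+~~
~+~~++
~~~+~+
~~~+~~
~~~+++
~~~~~~
+~~~++
gen 1: ~+++~~
~+~+~+
+~++~+
~~++~+
~~~++~
+~~+~~
++~~++
gen 2: ~~~+~~
~~~~~+
~~~~~+
++~~~+
~~~~~+
++++~~
~~~~++
gen 3: ~~~~~+
~~~~+~
~~~~++
~~~~++
~~~~++
++++~~
++~~++
gen 4: ~~~~~~
~~~~+~
~~~+~~
+~~+~~
~++~~~
~~++~~
~~~++~
gen 5: ~~~++~
~~~~~~
~~~++~
~+~+~~
~+~~~~
~+~~+~
~~+++~
gen 6: ~~+~+~
~~~~~~
~~+++~
~~~++~
++~~~~
~+~~+~
~~+~~+
gen 7: ~~~+~~
~~+~+~
~~+~+~
~+~~++
++++++
~++~~+
~++~++
gen 8: ~+~~~+
~~+~+~
~++~+~
~~~~~~
~~~~~~
~~~~~~
~+~~++
gen 9: ~+++~+
+~+~++
~++~~~
~~~~~~
~~~~~~
~~~~~~
~~~~++

1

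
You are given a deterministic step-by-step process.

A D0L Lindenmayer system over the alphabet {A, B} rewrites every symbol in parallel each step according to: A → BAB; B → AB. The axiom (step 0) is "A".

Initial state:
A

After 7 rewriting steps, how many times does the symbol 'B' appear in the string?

338

0) A
1) BAB
2) ABBABAB
3) BABABABBABABBABAB
4) ABBABABBABABBABABABBABABBABABABBABABBABAB
5) BABABABBABABBABABABBABABBABABABBABABBABABBABABABBABABBABABABBABABBABABBABABABBABABBABABABBABABBABAB
6) ABBABABBABABBABABABBABABBABABABBABABBABABBABABABBABABBABAB…BABABABBABABBABABABBABABBABABBABABABBABABBABABABBABABBABAB  (len 239)
7) BABABABBABABBABABABBABABBABABABBABABBABABBABABABBABABBABAB…BABABABBABABBABABABBABABBABABBABABABBABABBABABABBABABBABAB  (len 577)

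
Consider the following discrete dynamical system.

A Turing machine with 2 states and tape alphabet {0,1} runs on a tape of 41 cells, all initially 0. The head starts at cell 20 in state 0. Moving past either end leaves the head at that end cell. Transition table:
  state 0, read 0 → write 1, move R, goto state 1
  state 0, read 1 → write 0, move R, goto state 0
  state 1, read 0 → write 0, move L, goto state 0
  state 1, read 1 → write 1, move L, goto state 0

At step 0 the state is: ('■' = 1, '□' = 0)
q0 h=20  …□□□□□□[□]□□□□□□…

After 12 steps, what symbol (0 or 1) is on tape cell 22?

0

step 0: q0 h=20  …□□□□□□[□]□□□□□□…
step 1: q1 h=21  …□□□□□■[□]□□□□□□…
step 2: q0 h=20  …□□□□□□[■]□□□□□□…
step 3: q0 h=21  …□□□□□□[□]□□□□□□…
step 4: q1 h=22  …□□□□□■[□]□□□□□□…
step 5: q0 h=21  …□□□□□□[■]□□□□□□…
step 6: q0 h=22  …□□□□□□[□]□□□□□□…
step 7: q1 h=23  …□□□□□■[□]□□□□□□…
step 8: q0 h=22  …□□□□□□[■]□□□□□□…
step 9: q0 h=23  …□□□□□□[□]□□□□□□…
step 10: q1 h=24  …□□□□□■[□]□□□□□□…
step 11: q0 h=23  …□□□□□□[■]□□□□□□…
step 12: q0 h=24  …□□□□□□[□]□□□□□□…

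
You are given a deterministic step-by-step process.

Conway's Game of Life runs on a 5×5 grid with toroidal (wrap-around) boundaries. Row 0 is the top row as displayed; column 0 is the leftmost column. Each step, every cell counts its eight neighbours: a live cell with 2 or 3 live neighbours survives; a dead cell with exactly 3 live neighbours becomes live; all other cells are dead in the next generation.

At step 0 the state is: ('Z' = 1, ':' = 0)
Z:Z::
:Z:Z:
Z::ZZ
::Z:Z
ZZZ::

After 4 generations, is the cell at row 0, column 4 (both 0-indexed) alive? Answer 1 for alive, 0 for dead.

0

gen 0: Z:Z::
:Z:Z:
Z::ZZ
::Z:Z
ZZZ::
gen 1: Z::ZZ
:Z:Z:
ZZ:::
::Z::
Z:Z:Z
gen 2: :::::
:Z:Z:
ZZ:::
::ZZZ
Z:Z::
gen 3: :ZZ::
ZZZ::
ZZ:::
::ZZZ
:ZZ:Z
gen 4: :::::
:::::
:::::
::::Z
::::Z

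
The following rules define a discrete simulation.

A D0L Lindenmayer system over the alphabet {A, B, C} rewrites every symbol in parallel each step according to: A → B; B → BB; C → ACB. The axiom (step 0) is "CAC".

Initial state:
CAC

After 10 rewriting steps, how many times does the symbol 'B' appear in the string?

3580

gen 0: CAC
gen 1: ACBBACB
gen 2: BACBBBBBBACBBB
gen 3: BBBACBBBBBBBBBBBBBBACBBBBBBB
gen 4: BBBBBBBACBBBBBBBBBBBBBBBBBBBBBBBBBBBBBBACBBBBBBBBBBBBBBB
gen 5: BBBBBBBBBBBBBBBACBBBBBBBBBBBBBBBBBBBBBBBBBBBBBBBBBBBBBBBBBBBBBBBBBBBBBBBBBBBBBBACBBBBBBBBBBBBBBBBBBBBBBBBBBBBBBB
gen 6: BBBBBBBBBBBBBBBBBBBBBBBBBBBBBBBACBBBBBBBBBBBBBBBBBBBBBBBBB…BBBBBBBBBBBBBBBBBBBBBBBBBBBBBBBBBBBBBBBBBBBBBBBBBBBBBBBBBB  (len 224)
gen 7: BBBBBBBBBBBBBBBBBBBBBBBBBBBBBBBBBBBBBBBBBBBBBBBBBBBBBBBBBB…BBBBBBBBBBBBBBBBBBBBBBBBBBBBBBBBBBBBBBBBBBBBBBBBBBBBBBBBBB  (len 448)
gen 8: BBBBBBBBBBBBBBBBBBBBBBBBBBBBBBBBBBBBBBBBBBBBBBBBBBBBBBBBBB…BBBBBBBBBBBBBBBBBBBBBBBBBBBBBBBBBBBBBBBBBBBBBBBBBBBBBBBBBB  (len 896)
gen 9: BBBBBBBBBBBBBBBBBBBBBBBBBBBBBBBBBBBBBBBBBBBBBBBBBBBBBBBBBB…BBBBBBBBBBBBBBBBBBBBBBBBBBBBBBBBBBBBBBBBBBBBBBBBBBBBBBBBBB  (len 1792)
gen 10: BBBBBBBBBBBBBBBBBBBBBBBBBBBBBBBBBBBBBBBBBBBBBBBBBBBBBBBBBB…BBBBBBBBBBBBBBBBBBBBBBBBBBBBBBBBBBBBBBBBBBBBBBBBBBBBBBBBBB  (len 3584)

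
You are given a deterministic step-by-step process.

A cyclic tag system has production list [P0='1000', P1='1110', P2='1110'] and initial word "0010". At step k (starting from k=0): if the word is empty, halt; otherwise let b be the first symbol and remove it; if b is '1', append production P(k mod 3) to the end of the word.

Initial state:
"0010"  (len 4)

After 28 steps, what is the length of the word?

gen 0: "0010"  (len 4)
gen 1: "010"  (len 3)
gen 2: "10"  (len 2)
gen 3: "01110"  (len 5)
gen 4: "1110"  (len 4)
gen 5: "1101110"  (len 7)
gen 6: "1011101110"  (len 10)
gen 7: "0111011101000"  (len 13)
gen 8: "111011101000"  (len 12)
gen 9: "110111010001110"  (len 15)
gen 10: "101110100011101000"  (len 18)
gen 11: "011101000111010001110"  (len 21)
gen 12: "11101000111010001110"  (len 20)
gen 13: "11010001110100011101000"  (len 23)
gen 14: "10100011101000111010001110"  (len 26)
gen 15: "01000111010001110100011101110"  (len 29)
gen 16: "1000111010001110100011101110"  (len 28)
gen 17: "0001110100011101000111011101110"  (len 31)
gen 18: "001110100011101000111011101110"  (len 30)
gen 19: "01110100011101000111011101110"  (len 29)
gen 20: "1110100011101000111011101110"  (len 28)
gen 21: "1101000111010001110111011101110"  (len 31)
gen 22: "1010001110100011101110111011101000"  (len 34)
gen 23: "0100011101000111011101110111010001110"  (len 37)
gen 24: "100011101000111011101110111010001110"  (len 36)
gen 25: "000111010001110111011101110100011101000"  (len 39)
gen 26: "00111010001110111011101110100011101000"  (len 38)
gen 27: "0111010001110111011101110100011101000"  (len 37)
gen 28: "111010001110111011101110100011101000"  (len 36)

36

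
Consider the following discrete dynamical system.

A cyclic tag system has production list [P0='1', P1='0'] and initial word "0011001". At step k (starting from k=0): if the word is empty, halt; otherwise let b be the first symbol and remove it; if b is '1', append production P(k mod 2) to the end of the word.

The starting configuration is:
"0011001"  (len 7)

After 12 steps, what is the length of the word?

k=0  "0011001"  (len 7)
k=1  "011001"  (len 6)
k=2  "11001"  (len 5)
k=3  "10011"  (len 5)
k=4  "00110"  (len 5)
k=5  "0110"  (len 4)
k=6  "110"  (len 3)
k=7  "101"  (len 3)
k=8  "010"  (len 3)
k=9  "10"  (len 2)
k=10  "00"  (len 2)
k=11  "0"  (len 1)
k=12  (halted — word empty)

0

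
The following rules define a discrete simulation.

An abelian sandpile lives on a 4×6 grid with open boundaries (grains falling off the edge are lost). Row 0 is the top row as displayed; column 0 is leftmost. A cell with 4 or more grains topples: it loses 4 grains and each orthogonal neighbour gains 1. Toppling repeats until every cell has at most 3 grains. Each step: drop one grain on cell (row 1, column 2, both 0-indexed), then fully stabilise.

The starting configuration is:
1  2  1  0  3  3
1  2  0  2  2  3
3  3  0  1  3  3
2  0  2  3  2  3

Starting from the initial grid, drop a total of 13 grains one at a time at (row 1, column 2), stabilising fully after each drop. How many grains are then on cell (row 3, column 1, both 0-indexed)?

1

k=0  1  2  1  0  3  3
1  2  0  2  2  3
3  3  0  1  3  3
2  0  2  3  2  3
k=1  1  2  1  0  3  3
1  2  1  2  2  3
3  3  0  1  3  3
2  0  2  3  2  3
k=2  1  2  1  0  3  3
1  2  2  2  2  3
3  3  0  1  3  3
2  0  2  3  2  3
k=3  1  2  1  0  3  3
1  2  3  2  2  3
3  3  0  1  3  3
2  0  2  3  2  3
k=4  1  2  2  0  3  3
1  3  0  3  2  3
3  3  1  1  3  3
2  0  2  3  2  3
k=5  1  2  2  0  3  3
1  3  1  3  2  3
3  3  1  1  3  3
2  0  2  3  2  3
k=6  1  2  2  0  3  3
1  3  2  3  2  3
3  3  1  1  3  3
2  0  2  3  2  3
k=7  1  2  2  0  3  3
1  3  3  3  2  3
3  3  1  1  3  3
2  0  2  3  2  3
k=8  1  3  3  1  3  3
3  1  2  0  3  3
0  1  3  2  3  3
3  1  2  3  2  3
k=9  1  3  3  1  3  3
3  1  3  0  3  3
0  1  3  2  3  3
3  1  2  3  2  3
k=10  2  0  1  2  3  3
3  3  2  1  3  3
0  2  0  3  3  3
3  1  3  3  2  3
k=11  2  0  1  2  3  3
3  3  3  1  3  3
0  2  0  3  3  3
3  1  3  3  2  3
k=12  3  1  2  2  3  3
0  1  1  2  3  3
1  3  1  3  3  3
3  1  3  3  2  3
k=13  3  1  2  2  3  3
0  1  2  2  3  3
1  3  1  3  3  3
3  1  3  3  2  3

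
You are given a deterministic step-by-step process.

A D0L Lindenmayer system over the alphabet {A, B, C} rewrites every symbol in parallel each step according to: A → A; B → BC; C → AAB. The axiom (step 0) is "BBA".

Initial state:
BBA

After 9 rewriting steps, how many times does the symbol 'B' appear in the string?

110

step 0: BBA
step 1: BCBCA
step 2: BCAABBCAABA
step 3: BCAABAABCBCAABAABCA
step 4: BCAABAABCAABCAABBCAABAABCAABCAABA
step 5: BCAABAABCAABCAABAABCAABAABCBCAABAABCAABCAABAABCAABAABCA
step 6: BCAABAABCAABCAABAABCAABAABCAABCAABAABCAABCAABBCAABAABCAABCAABAABCAABAABCAABCAABAABCAABCAABA
step 7: BCAABAABCAABCAABAABCAABAABCAABCAABAABCAABCAABAABCAABAABCAA…ABCAABAABCAABCAABAABCAABCAABAABCAABAABCAABCAABAABCAABAABCA  (len 149)
step 8: BCAABAABCAABCAABAABCAABAABCAABCAABAABCAABCAABAABCAABAABCAA…ABCAABAABCAABCAABAABCAABCAABAABCAABAABCAABCAABAABCAABCAABA  (len 243)
step 9: BCAABAABCAABCAABAABCAABAABCAABCAABAABCAABCAABAABCAABAABCAA…ABCAABAABCAABCAABAABCAABCAABAABCAABAABCAABCAABAABCAABAABCA  (len 395)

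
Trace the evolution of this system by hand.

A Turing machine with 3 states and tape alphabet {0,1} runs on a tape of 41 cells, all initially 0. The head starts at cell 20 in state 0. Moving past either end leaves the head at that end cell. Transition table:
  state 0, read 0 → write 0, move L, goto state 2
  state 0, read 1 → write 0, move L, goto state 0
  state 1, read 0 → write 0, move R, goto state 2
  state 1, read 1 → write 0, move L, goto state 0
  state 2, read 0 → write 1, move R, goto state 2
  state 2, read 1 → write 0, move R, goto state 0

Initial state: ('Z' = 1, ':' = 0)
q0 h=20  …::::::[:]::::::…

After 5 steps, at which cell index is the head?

step 0: q0 h=20  …::::::[:]::::::…
step 1: q2 h=19  …::::::[:]::::::…
step 2: q2 h=20  …:::::Z[:]::::::…
step 3: q2 h=21  …::::ZZ[:]::::::…
step 4: q2 h=22  …:::ZZZ[:]::::::…
step 5: q2 h=23  …::ZZZZ[:]::::::…

23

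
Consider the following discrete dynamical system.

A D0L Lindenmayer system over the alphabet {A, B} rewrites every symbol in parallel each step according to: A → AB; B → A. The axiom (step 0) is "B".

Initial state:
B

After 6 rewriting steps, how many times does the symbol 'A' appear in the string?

8

gen 0: B
gen 1: A
gen 2: AB
gen 3: ABA
gen 4: ABAAB
gen 5: ABAABABA
gen 6: ABAABABAABAAB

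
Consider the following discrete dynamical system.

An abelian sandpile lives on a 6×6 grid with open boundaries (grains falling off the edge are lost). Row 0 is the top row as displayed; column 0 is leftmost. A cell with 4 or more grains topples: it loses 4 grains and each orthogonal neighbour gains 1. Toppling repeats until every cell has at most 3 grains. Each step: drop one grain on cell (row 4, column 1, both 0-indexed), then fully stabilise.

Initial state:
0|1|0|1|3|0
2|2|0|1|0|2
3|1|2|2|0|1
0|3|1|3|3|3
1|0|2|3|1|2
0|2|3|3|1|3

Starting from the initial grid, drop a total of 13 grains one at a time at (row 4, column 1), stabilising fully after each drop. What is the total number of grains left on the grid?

gen 0: 0|1|0|1|3|0
2|2|0|1|0|2
3|1|2|2|0|1
0|3|1|3|3|3
1|0|2|3|1|2
0|2|3|3|1|3
gen 1: 0|1|0|1|3|0
2|2|0|1|0|2
3|1|2|2|0|1
0|3|1|3|3|3
1|1|2|3|1|2
0|2|3|3|1|3
gen 2: 0|1|0|1|3|0
2|2|0|1|0|2
3|1|2|2|0|1
0|3|1|3|3|3
1|2|2|3|1|2
0|2|3|3|1|3
gen 3: 0|1|0|1|3|0
2|2|0|1|0|2
3|1|2|2|0|1
0|3|1|3|3|3
1|3|2|3|1|2
0|2|3|3|1|3
gen 4: 0|1|0|1|3|0
2|2|0|1|0|2
3|2|2|2|0|1
1|0|2|3|3|3
2|1|3|3|1|2
0|3|3|3|1|3
gen 5: 0|1|0|1|3|0
2|2|0|1|0|2
3|2|2|2|0|1
1|0|2|3|3|3
2|2|3|3|1|2
0|3|3|3|1|3
gen 6: 0|1|0|1|3|0
2|2|0|1|0|2
3|2|2|2|0|1
1|0|2|3|3|3
2|3|3|3|1|2
0|3|3|3|1|3
gen 7: 0|1|0|1|3|0
2|2|0|1|0|2
3|2|3|3|1|2
1|2|0|2|1|0
3|2|3|2|3|3
1|1|2|1|2|3
gen 8: 0|1|0|1|3|0
2|2|0|1|0|2
3|2|3|3|1|2
1|2|0|2|1|0
3|3|3|2|3|3
1|1|2|1|2|3
gen 9: 0|1|0|1|3|0
2|2|0|1|0|2
3|2|3|3|1|2
2|3|1|2|1|0
0|2|0|3|3|3
2|2|3|1|2|3
gen 10: 0|1|0|1|3|0
2|2|0|1|0|2
3|2|3|3|1|2
2|3|1|2|1|0
0|3|0|3|3|3
2|2|3|1|2|3
gen 11: 0|1|0|1|3|0
2|2|0|1|0|2
3|3|3|3|1|2
3|0|2|2|1|0
1|1|1|3|3|3
2|3|3|1|2|3
gen 12: 0|1|0|1|3|0
2|2|0|1|0|2
3|3|3|3|1|2
3|0|2|2|1|0
1|2|1|3|3|3
2|3|3|1|2|3
gen 13: 0|1|0|1|3|0
2|2|0|1|0|2
3|3|3|3|1|2
3|0|2|2|1|0
1|3|1|3|3|3
2|3|3|1|2|3

63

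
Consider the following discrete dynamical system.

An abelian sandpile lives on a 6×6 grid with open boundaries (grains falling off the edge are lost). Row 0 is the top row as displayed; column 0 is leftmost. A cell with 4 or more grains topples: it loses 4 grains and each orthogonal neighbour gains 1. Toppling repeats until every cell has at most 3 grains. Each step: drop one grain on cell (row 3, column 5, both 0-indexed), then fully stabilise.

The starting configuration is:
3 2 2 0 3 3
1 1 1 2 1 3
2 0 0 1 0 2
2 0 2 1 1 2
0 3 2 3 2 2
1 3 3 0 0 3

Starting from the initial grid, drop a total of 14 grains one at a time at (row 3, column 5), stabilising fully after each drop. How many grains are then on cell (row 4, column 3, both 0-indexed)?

[0] 3 2 2 0 3 3
1 1 1 2 1 3
2 0 0 1 0 2
2 0 2 1 1 2
0 3 2 3 2 2
1 3 3 0 0 3
[1] 3 2 2 0 3 3
1 1 1 2 1 3
2 0 0 1 0 2
2 0 2 1 1 3
0 3 2 3 2 2
1 3 3 0 0 3
[2] 3 2 2 0 3 3
1 1 1 2 1 3
2 0 0 1 0 3
2 0 2 1 2 0
0 3 2 3 2 3
1 3 3 0 0 3
[3] 3 2 2 0 3 3
1 1 1 2 1 3
2 0 0 1 0 3
2 0 2 1 2 1
0 3 2 3 2 3
1 3 3 0 0 3
[4] 3 2 2 0 3 3
1 1 1 2 1 3
2 0 0 1 0 3
2 0 2 1 2 2
0 3 2 3 2 3
1 3 3 0 0 3
[5] 3 2 2 0 3 3
1 1 1 2 1 3
2 0 0 1 0 3
2 0 2 1 2 3
0 3 2 3 2 3
1 3 3 0 0 3
[6] 3 2 2 1 0 1
1 1 1 2 3 1
2 0 0 1 1 1
2 0 2 1 3 2
0 3 2 3 3 1
1 3 3 0 1 0
[7] 3 2 2 1 0 1
1 1 1 2 3 1
2 0 0 1 1 1
2 0 2 1 3 3
0 3 2 3 3 1
1 3 3 0 1 0
[8] 3 2 2 1 0 1
1 1 1 2 3 1
2 0 0 1 2 2
2 0 2 3 1 1
0 3 3 0 1 3
1 3 3 1 2 0
[9] 3 2 2 1 0 1
1 1 1 2 3 1
2 0 0 1 2 2
2 0 2 3 1 2
0 3 3 0 1 3
1 3 3 1 2 0
[10] 3 2 2 1 0 1
1 1 1 2 3 1
2 0 0 1 2 2
2 0 2 3 1 3
0 3 3 0 1 3
1 3 3 1 2 0
[11] 3 2 2 1 0 1
1 1 1 2 3 1
2 0 0 1 2 3
2 0 2 3 2 1
0 3 3 0 2 0
1 3 3 1 2 1
[12] 3 2 2 1 0 1
1 1 1 2 3 1
2 0 0 1 2 3
2 0 2 3 2 2
0 3 3 0 2 0
1 3 3 1 2 1
[13] 3 2 2 1 0 1
1 1 1 2 3 1
2 0 0 1 2 3
2 0 2 3 2 3
0 3 3 0 2 0
1 3 3 1 2 1
[14] 3 2 2 1 0 1
1 1 1 2 3 2
2 0 0 1 3 0
2 0 2 3 3 1
0 3 3 0 2 1
1 3 3 1 2 1

0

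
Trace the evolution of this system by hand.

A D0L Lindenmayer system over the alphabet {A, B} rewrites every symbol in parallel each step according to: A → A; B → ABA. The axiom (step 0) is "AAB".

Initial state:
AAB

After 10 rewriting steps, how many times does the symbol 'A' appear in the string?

k=0  AAB
k=1  AAABA
k=2  AAAABAA
k=3  AAAAABAAA
k=4  AAAAAABAAAA
k=5  AAAAAAABAAAAA
k=6  AAAAAAAABAAAAAA
k=7  AAAAAAAAABAAAAAAA
k=8  AAAAAAAAAABAAAAAAAA
k=9  AAAAAAAAAAABAAAAAAAAA
k=10  AAAAAAAAAAAABAAAAAAAAAA

22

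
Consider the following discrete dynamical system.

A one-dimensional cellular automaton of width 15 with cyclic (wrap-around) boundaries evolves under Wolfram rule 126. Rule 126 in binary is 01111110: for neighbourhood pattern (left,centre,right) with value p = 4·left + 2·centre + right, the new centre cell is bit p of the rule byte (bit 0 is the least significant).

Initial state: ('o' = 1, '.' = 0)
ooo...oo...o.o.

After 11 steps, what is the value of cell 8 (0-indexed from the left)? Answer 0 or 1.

0

step 0: ooo...oo...o.o.
step 1: o.oo.oooo.ooooo
step 2: oooooo..ooo....
step 3: o....oooo.oo..o
step 4: oo..oo..ooooooo
step 5: .oooooooo......
step 6: oo......oo.....
step 7: ooo....oooo...o
step 8: ..oo..oo..oo.oo
step 9: ooooooooooooooo
step 10: ...............
step 11: ...............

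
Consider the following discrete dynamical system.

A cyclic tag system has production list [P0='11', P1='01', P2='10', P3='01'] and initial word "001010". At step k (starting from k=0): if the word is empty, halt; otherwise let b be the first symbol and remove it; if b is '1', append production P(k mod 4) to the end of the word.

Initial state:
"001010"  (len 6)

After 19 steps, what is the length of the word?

9

gen 0: "001010"  (len 6)
gen 1: "01010"  (len 5)
gen 2: "1010"  (len 4)
gen 3: "01010"  (len 5)
gen 4: "1010"  (len 4)
gen 5: "01011"  (len 5)
gen 6: "1011"  (len 4)
gen 7: "01110"  (len 5)
gen 8: "1110"  (len 4)
gen 9: "11011"  (len 5)
gen 10: "101101"  (len 6)
gen 11: "0110110"  (len 7)
gen 12: "110110"  (len 6)
gen 13: "1011011"  (len 7)
gen 14: "01101101"  (len 8)
gen 15: "1101101"  (len 7)
gen 16: "10110101"  (len 8)
gen 17: "011010111"  (len 9)
gen 18: "11010111"  (len 8)
gen 19: "101011110"  (len 9)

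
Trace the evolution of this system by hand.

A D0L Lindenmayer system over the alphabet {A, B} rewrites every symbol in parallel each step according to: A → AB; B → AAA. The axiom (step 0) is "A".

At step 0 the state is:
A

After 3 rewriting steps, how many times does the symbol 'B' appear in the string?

4

t=0: A
t=1: AB
t=2: ABAAA
t=3: ABAAAABABAB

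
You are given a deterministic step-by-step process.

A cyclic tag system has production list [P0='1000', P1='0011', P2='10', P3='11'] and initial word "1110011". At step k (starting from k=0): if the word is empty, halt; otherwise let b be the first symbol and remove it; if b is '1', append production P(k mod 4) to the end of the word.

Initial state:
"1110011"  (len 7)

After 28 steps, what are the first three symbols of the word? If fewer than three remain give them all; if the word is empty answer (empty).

110

k=0  "1110011"  (len 7)
k=1  "1100111000"  (len 10)
k=2  "1001110000011"  (len 13)
k=3  "00111000001110"  (len 14)
k=4  "0111000001110"  (len 13)
k=5  "111000001110"  (len 12)
k=6  "110000011100011"  (len 15)
k=7  "1000001110001110"  (len 16)
k=8  "00000111000111011"  (len 17)
k=9  "0000111000111011"  (len 16)
k=10  "000111000111011"  (len 15)
k=11  "00111000111011"  (len 14)
k=12  "0111000111011"  (len 13)
k=13  "111000111011"  (len 12)
k=14  "110001110110011"  (len 15)
k=15  "1000111011001110"  (len 16)
k=16  "00011101100111011"  (len 17)
k=17  "0011101100111011"  (len 16)
k=18  "011101100111011"  (len 15)
k=19  "11101100111011"  (len 14)
k=20  "110110011101111"  (len 15)
k=21  "101100111011111000"  (len 18)
k=22  "011001110111110000011"  (len 21)
k=23  "11001110111110000011"  (len 20)
k=24  "100111011111000001111"  (len 21)
k=25  "001110111110000011111000"  (len 24)
k=26  "01110111110000011111000"  (len 23)
k=27  "1110111110000011111000"  (len 22)
k=28  "11011111000001111100011"  (len 23)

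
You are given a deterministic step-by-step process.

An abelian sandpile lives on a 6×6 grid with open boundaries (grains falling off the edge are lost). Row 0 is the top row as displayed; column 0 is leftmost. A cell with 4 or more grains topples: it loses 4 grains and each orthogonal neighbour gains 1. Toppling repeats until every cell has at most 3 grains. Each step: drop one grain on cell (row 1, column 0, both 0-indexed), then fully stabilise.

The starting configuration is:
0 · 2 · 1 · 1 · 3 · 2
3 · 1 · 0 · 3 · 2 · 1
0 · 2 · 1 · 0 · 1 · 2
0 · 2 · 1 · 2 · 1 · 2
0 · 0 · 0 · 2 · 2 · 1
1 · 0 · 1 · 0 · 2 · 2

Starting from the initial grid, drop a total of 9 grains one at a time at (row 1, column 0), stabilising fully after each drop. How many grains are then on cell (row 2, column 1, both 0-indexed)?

3

t=0: 0 · 2 · 1 · 1 · 3 · 2
3 · 1 · 0 · 3 · 2 · 1
0 · 2 · 1 · 0 · 1 · 2
0 · 2 · 1 · 2 · 1 · 2
0 · 0 · 0 · 2 · 2 · 1
1 · 0 · 1 · 0 · 2 · 2
t=1: 1 · 2 · 1 · 1 · 3 · 2
0 · 2 · 0 · 3 · 2 · 1
1 · 2 · 1 · 0 · 1 · 2
0 · 2 · 1 · 2 · 1 · 2
0 · 0 · 0 · 2 · 2 · 1
1 · 0 · 1 · 0 · 2 · 2
t=2: 1 · 2 · 1 · 1 · 3 · 2
1 · 2 · 0 · 3 · 2 · 1
1 · 2 · 1 · 0 · 1 · 2
0 · 2 · 1 · 2 · 1 · 2
0 · 0 · 0 · 2 · 2 · 1
1 · 0 · 1 · 0 · 2 · 2
t=3: 1 · 2 · 1 · 1 · 3 · 2
2 · 2 · 0 · 3 · 2 · 1
1 · 2 · 1 · 0 · 1 · 2
0 · 2 · 1 · 2 · 1 · 2
0 · 0 · 0 · 2 · 2 · 1
1 · 0 · 1 · 0 · 2 · 2
t=4: 1 · 2 · 1 · 1 · 3 · 2
3 · 2 · 0 · 3 · 2 · 1
1 · 2 · 1 · 0 · 1 · 2
0 · 2 · 1 · 2 · 1 · 2
0 · 0 · 0 · 2 · 2 · 1
1 · 0 · 1 · 0 · 2 · 2
t=5: 2 · 2 · 1 · 1 · 3 · 2
0 · 3 · 0 · 3 · 2 · 1
2 · 2 · 1 · 0 · 1 · 2
0 · 2 · 1 · 2 · 1 · 2
0 · 0 · 0 · 2 · 2 · 1
1 · 0 · 1 · 0 · 2 · 2
t=6: 2 · 2 · 1 · 1 · 3 · 2
1 · 3 · 0 · 3 · 2 · 1
2 · 2 · 1 · 0 · 1 · 2
0 · 2 · 1 · 2 · 1 · 2
0 · 0 · 0 · 2 · 2 · 1
1 · 0 · 1 · 0 · 2 · 2
t=7: 2 · 2 · 1 · 1 · 3 · 2
2 · 3 · 0 · 3 · 2 · 1
2 · 2 · 1 · 0 · 1 · 2
0 · 2 · 1 · 2 · 1 · 2
0 · 0 · 0 · 2 · 2 · 1
1 · 0 · 1 · 0 · 2 · 2
t=8: 2 · 2 · 1 · 1 · 3 · 2
3 · 3 · 0 · 3 · 2 · 1
2 · 2 · 1 · 0 · 1 · 2
0 · 2 · 1 · 2 · 1 · 2
0 · 0 · 0 · 2 · 2 · 1
1 · 0 · 1 · 0 · 2 · 2
t=9: 3 · 3 · 1 · 1 · 3 · 2
1 · 0 · 1 · 3 · 2 · 1
3 · 3 · 1 · 0 · 1 · 2
0 · 2 · 1 · 2 · 1 · 2
0 · 0 · 0 · 2 · 2 · 1
1 · 0 · 1 · 0 · 2 · 2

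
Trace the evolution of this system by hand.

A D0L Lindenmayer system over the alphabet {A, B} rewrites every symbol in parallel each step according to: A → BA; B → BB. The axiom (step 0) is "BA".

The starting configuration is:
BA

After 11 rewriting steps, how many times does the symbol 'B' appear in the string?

4095

step 0: BA
step 1: BBBA
step 2: BBBBBBBA
step 3: BBBBBBBBBBBBBBBA
step 4: BBBBBBBBBBBBBBBBBBBBBBBBBBBBBBBA
step 5: BBBBBBBBBBBBBBBBBBBBBBBBBBBBBBBBBBBBBBBBBBBBBBBBBBBBBBBBBBBBBBBA
step 6: BBBBBBBBBBBBBBBBBBBBBBBBBBBBBBBBBBBBBBBBBBBBBBBBBBBBBBBBBB…BBBBBBBBBBBBBBBBBBBBBBBBBBBBBBBBBBBBBBBBBBBBBBBBBBBBBBBBBA  (len 128)
step 7: BBBBBBBBBBBBBBBBBBBBBBBBBBBBBBBBBBBBBBBBBBBBBBBBBBBBBBBBBB…BBBBBBBBBBBBBBBBBBBBBBBBBBBBBBBBBBBBBBBBBBBBBBBBBBBBBBBBBA  (len 256)
step 8: BBBBBBBBBBBBBBBBBBBBBBBBBBBBBBBBBBBBBBBBBBBBBBBBBBBBBBBBBB…BBBBBBBBBBBBBBBBBBBBBBBBBBBBBBBBBBBBBBBBBBBBBBBBBBBBBBBBBA  (len 512)
step 9: BBBBBBBBBBBBBBBBBBBBBBBBBBBBBBBBBBBBBBBBBBBBBBBBBBBBBBBBBB…BBBBBBBBBBBBBBBBBBBBBBBBBBBBBBBBBBBBBBBBBBBBBBBBBBBBBBBBBA  (len 1024)
step 10: BBBBBBBBBBBBBBBBBBBBBBBBBBBBBBBBBBBBBBBBBBBBBBBBBBBBBBBBBB…BBBBBBBBBBBBBBBBBBBBBBBBBBBBBBBBBBBBBBBBBBBBBBBBBBBBBBBBBA  (len 2048)
step 11: BBBBBBBBBBBBBBBBBBBBBBBBBBBBBBBBBBBBBBBBBBBBBBBBBBBBBBBBBB…BBBBBBBBBBBBBBBBBBBBBBBBBBBBBBBBBBBBBBBBBBBBBBBBBBBBBBBBBA  (len 4096)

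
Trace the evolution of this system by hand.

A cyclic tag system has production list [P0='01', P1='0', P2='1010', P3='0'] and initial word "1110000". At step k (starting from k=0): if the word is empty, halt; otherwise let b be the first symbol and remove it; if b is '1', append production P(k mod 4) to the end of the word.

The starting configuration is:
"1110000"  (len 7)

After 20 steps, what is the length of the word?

0) "1110000"  (len 7)
1) "11000001"  (len 8)
2) "10000010"  (len 8)
3) "00000101010"  (len 11)
4) "0000101010"  (len 10)
5) "000101010"  (len 9)
6) "00101010"  (len 8)
7) "0101010"  (len 7)
8) "101010"  (len 6)
9) "0101001"  (len 7)
10) "101001"  (len 6)
11) "010011010"  (len 9)
12) "10011010"  (len 8)
13) "001101001"  (len 9)
14) "01101001"  (len 8)
15) "1101001"  (len 7)
16) "1010010"  (len 7)
17) "01001001"  (len 8)
18) "1001001"  (len 7)
19) "0010011010"  (len 10)
20) "010011010"  (len 9)

9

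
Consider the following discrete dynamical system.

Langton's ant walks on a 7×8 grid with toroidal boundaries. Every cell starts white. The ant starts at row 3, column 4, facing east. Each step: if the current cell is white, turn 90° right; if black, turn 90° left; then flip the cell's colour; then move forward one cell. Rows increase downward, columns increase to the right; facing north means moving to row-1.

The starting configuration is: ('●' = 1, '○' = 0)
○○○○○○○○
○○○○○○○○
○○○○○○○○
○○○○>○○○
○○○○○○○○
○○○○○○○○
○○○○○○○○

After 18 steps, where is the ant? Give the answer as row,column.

step 0: ○○○○○○○○
○○○○○○○○
○○○○○○○○
○○○○>○○○
○○○○○○○○
○○○○○○○○
○○○○○○○○
step 1: ○○○○○○○○
○○○○○○○○
○○○○○○○○
○○○○●○○○
○○○○v○○○
○○○○○○○○
○○○○○○○○
step 2: ○○○○○○○○
○○○○○○○○
○○○○○○○○
○○○○●○○○
○○○<●○○○
○○○○○○○○
○○○○○○○○
step 3: ○○○○○○○○
○○○○○○○○
○○○○○○○○
○○○^●○○○
○○○●●○○○
○○○○○○○○
○○○○○○○○
step 4: ○○○○○○○○
○○○○○○○○
○○○○○○○○
○○○●>○○○
○○○●●○○○
○○○○○○○○
○○○○○○○○
step 5: ○○○○○○○○
○○○○○○○○
○○○○^○○○
○○○●○○○○
○○○●●○○○
○○○○○○○○
○○○○○○○○
step 6: ○○○○○○○○
○○○○○○○○
○○○○●>○○
○○○●○○○○
○○○●●○○○
○○○○○○○○
○○○○○○○○
step 7: ○○○○○○○○
○○○○○○○○
○○○○●●○○
○○○●○v○○
○○○●●○○○
○○○○○○○○
○○○○○○○○
step 8: ○○○○○○○○
○○○○○○○○
○○○○●●○○
○○○●<●○○
○○○●●○○○
○○○○○○○○
○○○○○○○○
step 9: ○○○○○○○○
○○○○○○○○
○○○○^●○○
○○○●●●○○
○○○●●○○○
○○○○○○○○
○○○○○○○○
step 10: ○○○○○○○○
○○○○○○○○
○○○<○●○○
○○○●●●○○
○○○●●○○○
○○○○○○○○
○○○○○○○○
step 11: ○○○○○○○○
○○○^○○○○
○○○●○●○○
○○○●●●○○
○○○●●○○○
○○○○○○○○
○○○○○○○○
step 12: ○○○○○○○○
○○○●>○○○
○○○●○●○○
○○○●●●○○
○○○●●○○○
○○○○○○○○
○○○○○○○○
step 13: ○○○○○○○○
○○○●●○○○
○○○●v●○○
○○○●●●○○
○○○●●○○○
○○○○○○○○
○○○○○○○○
step 14: ○○○○○○○○
○○○●●○○○
○○○<●●○○
○○○●●●○○
○○○●●○○○
○○○○○○○○
○○○○○○○○
step 15: ○○○○○○○○
○○○●●○○○
○○○○●●○○
○○○v●●○○
○○○●●○○○
○○○○○○○○
○○○○○○○○
step 16: ○○○○○○○○
○○○●●○○○
○○○○●●○○
○○○○>●○○
○○○●●○○○
○○○○○○○○
○○○○○○○○
step 17: ○○○○○○○○
○○○●●○○○
○○○○^●○○
○○○○○●○○
○○○●●○○○
○○○○○○○○
○○○○○○○○
step 18: ○○○○○○○○
○○○●●○○○
○○○<○●○○
○○○○○●○○
○○○●●○○○
○○○○○○○○
○○○○○○○○

2,3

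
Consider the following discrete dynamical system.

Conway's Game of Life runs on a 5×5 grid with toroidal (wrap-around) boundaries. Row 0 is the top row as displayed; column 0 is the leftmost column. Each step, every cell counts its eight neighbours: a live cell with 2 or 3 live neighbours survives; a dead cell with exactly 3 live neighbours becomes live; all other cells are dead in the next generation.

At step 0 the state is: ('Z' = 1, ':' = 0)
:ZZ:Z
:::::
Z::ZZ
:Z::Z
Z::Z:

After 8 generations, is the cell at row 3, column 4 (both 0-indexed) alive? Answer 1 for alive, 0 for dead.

t=0: :ZZ:Z
:::::
Z::ZZ
:Z::Z
Z::Z:
t=1: ZZZZZ
:ZZ::
Z::ZZ
:ZZ::
:::Z:
t=2: Z:::Z
:::::
Z::ZZ
ZZZ::
:::::
t=3: :::::
:::Z:
Z:ZZZ
ZZZZ:
::::Z
t=4: :::::
::ZZ:
Z::::
:::::
ZZZZZ
t=5: Z::::
:::::
:::::
::ZZ:
ZZZZZ
t=6: Z:ZZ:
:::::
:::::
Z::::
Z::::
t=7: :Z::Z
:::::
:::::
:::::
Z::::
t=8: Z::::
:::::
:::::
:::::
Z::::

0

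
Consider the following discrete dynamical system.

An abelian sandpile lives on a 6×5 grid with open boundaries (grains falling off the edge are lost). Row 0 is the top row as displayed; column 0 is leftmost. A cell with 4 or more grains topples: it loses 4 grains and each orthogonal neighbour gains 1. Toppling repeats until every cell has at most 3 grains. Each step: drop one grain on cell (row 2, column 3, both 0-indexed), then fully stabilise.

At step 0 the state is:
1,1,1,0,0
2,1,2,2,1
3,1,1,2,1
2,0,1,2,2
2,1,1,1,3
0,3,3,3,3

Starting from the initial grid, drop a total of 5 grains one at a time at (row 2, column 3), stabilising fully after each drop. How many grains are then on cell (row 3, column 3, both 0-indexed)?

3

t=0: 1,1,1,0,0
2,1,2,2,1
3,1,1,2,1
2,0,1,2,2
2,1,1,1,3
0,3,3,3,3
t=1: 1,1,1,0,0
2,1,2,2,1
3,1,1,3,1
2,0,1,2,2
2,1,1,1,3
0,3,3,3,3
t=2: 1,1,1,0,0
2,1,2,3,1
3,1,2,0,2
2,0,1,3,2
2,1,1,1,3
0,3,3,3,3
t=3: 1,1,1,0,0
2,1,2,3,1
3,1,2,1,2
2,0,1,3,2
2,1,1,1,3
0,3,3,3,3
t=4: 1,1,1,0,0
2,1,2,3,1
3,1,2,2,2
2,0,1,3,2
2,1,1,1,3
0,3,3,3,3
t=5: 1,1,1,0,0
2,1,2,3,1
3,1,2,3,2
2,0,1,3,2
2,1,1,1,3
0,3,3,3,3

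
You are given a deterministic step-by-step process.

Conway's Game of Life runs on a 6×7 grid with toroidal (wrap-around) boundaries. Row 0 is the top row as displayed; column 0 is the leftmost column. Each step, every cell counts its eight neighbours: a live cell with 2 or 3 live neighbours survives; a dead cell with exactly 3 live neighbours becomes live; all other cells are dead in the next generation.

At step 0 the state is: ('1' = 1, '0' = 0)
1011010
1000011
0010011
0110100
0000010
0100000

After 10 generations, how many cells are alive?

36

step 0: 1011010
1000011
0010011
0110100
0000010
0100000
step 1: 1010110
1011000
0011100
0111101
0110000
0110101
step 2: 1000110
0000011
1000010
1000110
0000100
0000101
step 3: 1000100
1000000
1000000
0000110
0001101
0001101
step 4: 1001111
1100001
0000001
0001111
0000001
1000001
step 5: 0000100
0100100
0000100
1000101
0000100
0000100
step 6: 0001110
0001110
1001100
0001100
0001100
0001110
step 7: 0010001
0010001
0010000
0010010
0010000
0010000
step 8: 0111000
0111000
0111000
0111000
0111000
0111000
step 9: 1000100
1000100
1000100
1000100
1000100
1000100
step 10: 1101111
1101111
1101111
1101111
1101111
1101111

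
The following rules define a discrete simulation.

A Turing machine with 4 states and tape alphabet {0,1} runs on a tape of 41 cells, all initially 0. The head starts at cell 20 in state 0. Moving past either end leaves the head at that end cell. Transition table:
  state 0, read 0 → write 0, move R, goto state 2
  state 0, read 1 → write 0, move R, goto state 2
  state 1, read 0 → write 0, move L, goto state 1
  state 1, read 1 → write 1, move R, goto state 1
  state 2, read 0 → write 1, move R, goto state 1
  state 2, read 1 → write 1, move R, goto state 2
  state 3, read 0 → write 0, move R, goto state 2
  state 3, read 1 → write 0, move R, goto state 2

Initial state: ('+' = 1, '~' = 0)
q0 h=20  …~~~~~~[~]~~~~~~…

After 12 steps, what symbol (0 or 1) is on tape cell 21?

k=0  q0 h=20  …~~~~~~[~]~~~~~~…
k=1  q2 h=21  …~~~~~~[~]~~~~~~…
k=2  q1 h=22  …~~~~~+[~]~~~~~~…
k=3  q1 h=21  …~~~~~~[+]~~~~~~…
k=4  q1 h=22  …~~~~~+[~]~~~~~~…
k=5  q1 h=21  …~~~~~~[+]~~~~~~…
k=6  q1 h=22  …~~~~~+[~]~~~~~~…
k=7  q1 h=21  …~~~~~~[+]~~~~~~…
k=8  q1 h=22  …~~~~~+[~]~~~~~~…
k=9  q1 h=21  …~~~~~~[+]~~~~~~…
k=10  q1 h=22  …~~~~~+[~]~~~~~~…
k=11  q1 h=21  …~~~~~~[+]~~~~~~…
k=12  q1 h=22  …~~~~~+[~]~~~~~~…

1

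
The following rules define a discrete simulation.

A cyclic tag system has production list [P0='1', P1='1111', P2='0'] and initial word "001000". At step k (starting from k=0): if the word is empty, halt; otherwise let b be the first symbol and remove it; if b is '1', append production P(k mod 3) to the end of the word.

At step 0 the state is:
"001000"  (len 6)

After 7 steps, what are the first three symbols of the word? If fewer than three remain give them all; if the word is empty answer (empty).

(empty)

t=0: "001000"  (len 6)
t=1: "01000"  (len 5)
t=2: "1000"  (len 4)
t=3: "0000"  (len 4)
t=4: "000"  (len 3)
t=5: "00"  (len 2)
t=6: "0"  (len 1)
t=7: (halted — word empty)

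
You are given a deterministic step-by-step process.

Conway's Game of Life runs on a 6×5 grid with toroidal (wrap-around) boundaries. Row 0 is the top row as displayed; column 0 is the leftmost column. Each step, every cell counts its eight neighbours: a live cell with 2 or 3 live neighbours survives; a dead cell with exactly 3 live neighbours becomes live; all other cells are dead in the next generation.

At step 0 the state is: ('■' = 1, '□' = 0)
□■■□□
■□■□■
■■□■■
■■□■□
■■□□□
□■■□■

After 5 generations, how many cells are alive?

2

step 0: □■■□□
■□■□■
■■□■■
■■□■□
■■□□□
□■■□■
step 1: □□□□■
□□□□□
□□□□□
□□□■□
□□□■□
□□□■□
step 2: □□□□□
□□□□□
□□□□□
□□□□□
□□■■■
□□□■■
step 3: □□□□□
□□□□□
□□□□□
□□□■□
□□■□■
□□■□■
step 4: □□□□□
□□□□□
□□□□□
□□□■□
□□■□■
□□□□□
step 5: □□□□□
□□□□□
□□□□□
□□□■□
□□□■□
□□□□□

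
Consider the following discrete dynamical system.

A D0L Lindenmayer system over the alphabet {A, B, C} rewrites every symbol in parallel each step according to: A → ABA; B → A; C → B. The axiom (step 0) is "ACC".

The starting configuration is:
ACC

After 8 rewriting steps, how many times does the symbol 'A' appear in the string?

1323

k=0  ACC
k=1  ABABB
k=2  ABAAABAAA
k=3  ABAAABAABAABAAABAABAABA
k=4  ABAAABAABAABAAABAABAAABAABAAABAABAABAAABAABAAABAABAAABA
k=5  ABAAABAABAABAAABAABAAABAABAAABAABAABAAABAABAAABAABAABAAABA…ABAAABAABAAABAABAABAAABAABAAABAABAABAAABAABAAABAABAABAAABA  (len 133)
k=6  ABAAABAABAABAAABAABAAABAABAAABAABAABAAABAABAAABAABAABAAABA…ABAAABAABAABAAABAABAAABAABAABAAABAABAAABAABAAABAABAABAAABA  (len 321)
k=7  ABAAABAABAABAAABAABAAABAABAAABAABAABAAABAABAAABAABAABAAABA…ABAAABAABAABAAABAABAAABAABAABAAABAABAAABAABAAABAABAABAAABA  (len 775)
k=8  ABAAABAABAABAAABAABAAABAABAAABAABAABAAABAABAAABAABAABAAABA…ABAAABAABAABAAABAABAAABAABAABAAABAABAAABAABAAABAABAABAAABA  (len 1871)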